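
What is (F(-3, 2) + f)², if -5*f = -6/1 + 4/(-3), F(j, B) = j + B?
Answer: 49/225 ≈ 0.21778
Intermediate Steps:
F(j, B) = B + j
f = 22/15 (f = -(-6/1 + 4/(-3))/5 = -(-6*1 + 4*(-⅓))/5 = -(-6 - 4/3)/5 = -⅕*(-22/3) = 22/15 ≈ 1.4667)
(F(-3, 2) + f)² = ((2 - 3) + 22/15)² = (-1 + 22/15)² = (7/15)² = 49/225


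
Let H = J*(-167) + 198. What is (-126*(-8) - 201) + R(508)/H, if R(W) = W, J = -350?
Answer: 11832361/14662 ≈ 807.01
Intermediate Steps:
H = 58648 (H = -350*(-167) + 198 = 58450 + 198 = 58648)
(-126*(-8) - 201) + R(508)/H = (-126*(-8) - 201) + 508/58648 = (1008 - 201) + 508*(1/58648) = 807 + 127/14662 = 11832361/14662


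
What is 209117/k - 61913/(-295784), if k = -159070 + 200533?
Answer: 3789444791/721417176 ≈ 5.2528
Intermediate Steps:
k = 41463
209117/k - 61913/(-295784) = 209117/41463 - 61913/(-295784) = 209117*(1/41463) - 61913*(-1/295784) = 12301/2439 + 61913/295784 = 3789444791/721417176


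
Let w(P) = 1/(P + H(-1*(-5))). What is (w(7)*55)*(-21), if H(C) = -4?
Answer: -385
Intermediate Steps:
w(P) = 1/(-4 + P) (w(P) = 1/(P - 4) = 1/(-4 + P))
(w(7)*55)*(-21) = (55/(-4 + 7))*(-21) = (55/3)*(-21) = -385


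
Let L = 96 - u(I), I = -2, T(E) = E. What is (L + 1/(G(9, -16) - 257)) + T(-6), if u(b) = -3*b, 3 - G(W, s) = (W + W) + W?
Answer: 23603/281 ≈ 83.996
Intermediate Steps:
G(W, s) = 3 - 3*W (G(W, s) = 3 - ((W + W) + W) = 3 - (2*W + W) = 3 - 3*W)
L = 90 (L = 96 - (-3)*(-2) = 96 - 1*6 = 96 - 6 = 90)
(L + 1/(G(9, -16) - 257)) + T(-6) = (90 + 1/((3 - 3*9) - 257)) - 6 = (90 + 1/((3 - 27) - 257)) - 6 = (90 + 1/(-24 - 257)) - 6 = (90 + 1/(-281)) - 6 = (90 - 1/281) - 6 = 25289/281 - 6 = 23603/281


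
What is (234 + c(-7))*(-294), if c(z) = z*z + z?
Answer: -81144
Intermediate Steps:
c(z) = z + z² (c(z) = z² + z = z + z²)
(234 + c(-7))*(-294) = (234 - 7*(1 - 7))*(-294) = (234 - 7*(-6))*(-294) = (234 + 42)*(-294) = 276*(-294) = -81144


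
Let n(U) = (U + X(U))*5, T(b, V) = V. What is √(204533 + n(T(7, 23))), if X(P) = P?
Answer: √204763 ≈ 452.51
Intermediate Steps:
n(U) = 10*U (n(U) = (U + U)*5 = (2*U)*5 = 10*U)
√(204533 + n(T(7, 23))) = √(204533 + 10*23) = √(204533 + 230) = √204763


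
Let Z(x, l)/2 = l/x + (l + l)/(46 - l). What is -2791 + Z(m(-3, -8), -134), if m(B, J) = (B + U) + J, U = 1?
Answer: -124523/45 ≈ -2767.2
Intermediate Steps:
m(B, J) = 1 + B + J (m(B, J) = (B + 1) + J = (1 + B) + J = 1 + B + J)
Z(x, l) = 2*l/x + 4*l/(46 - l) (Z(x, l) = 2*(l/x + (l + l)/(46 - l)) = 2*(l/x + (2*l)/(46 - l)) = 2*(l/x + 2*l/(46 - l)) = 2*l/x + 4*l/(46 - l))
-2791 + Z(m(-3, -8), -134) = -2791 + 2*(-134)*(-46 - 134 - 2*(1 - 3 - 8))/(1 - 3 - 8*(-46 - 134)) = -2791 + 2*(-134)*(-46 - 134 - 2*(-10))/(-10*(-180)) = -2791 + 2*(-134)*(-⅒)*(-1/180)*(-46 - 134 + 20) = -2791 + 2*(-134)*(-⅒)*(-1/180)*(-160) = -2791 + 1072/45 = -124523/45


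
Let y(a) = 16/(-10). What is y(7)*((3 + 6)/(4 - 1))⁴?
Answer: -648/5 ≈ -129.60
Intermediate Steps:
y(a) = -8/5 (y(a) = 16*(-⅒) = -8/5)
y(7)*((3 + 6)/(4 - 1))⁴ = -8*(3 + 6)⁴/(4 - 1)⁴/5 = -8*(9/3)⁴/5 = -8*(9*(⅓))⁴/5 = -8/5*3⁴ = -8/5*81 = -648/5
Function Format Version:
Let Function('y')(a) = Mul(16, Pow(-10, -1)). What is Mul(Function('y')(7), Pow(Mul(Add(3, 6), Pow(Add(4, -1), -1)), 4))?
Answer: Rational(-648, 5) ≈ -129.60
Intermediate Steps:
Function('y')(a) = Rational(-8, 5) (Function('y')(a) = Mul(16, Rational(-1, 10)) = Rational(-8, 5))
Mul(Function('y')(7), Pow(Mul(Add(3, 6), Pow(Add(4, -1), -1)), 4)) = Mul(Rational(-8, 5), Pow(Mul(Add(3, 6), Pow(Add(4, -1), -1)), 4)) = Mul(Rational(-8, 5), Pow(Mul(9, Pow(3, -1)), 4)) = Mul(Rational(-8, 5), Pow(Mul(9, Rational(1, 3)), 4)) = Mul(Rational(-8, 5), Pow(3, 4)) = Mul(Rational(-8, 5), 81) = Rational(-648, 5)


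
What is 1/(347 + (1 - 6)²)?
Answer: 1/372 ≈ 0.0026882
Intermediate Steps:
1/(347 + (1 - 6)²) = 1/(347 + (-5)²) = 1/(347 + 25) = 1/372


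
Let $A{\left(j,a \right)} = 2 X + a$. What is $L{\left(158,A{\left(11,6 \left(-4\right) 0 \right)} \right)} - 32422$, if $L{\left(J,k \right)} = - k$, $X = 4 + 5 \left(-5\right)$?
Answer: $-32380$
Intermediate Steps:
$X = -21$ ($X = 4 - 25 = -21$)
$A{\left(j,a \right)} = -42 + a$ ($A{\left(j,a \right)} = 2 \left(-21\right) + a = -42 + a$)
$L{\left(158,A{\left(11,6 \left(-4\right) 0 \right)} \right)} - 32422 = - (-42 + 6 \left(-4\right) 0) - 32422 = - (-42 - 0) - 32422 = - (-42 + 0) - 32422 = \left(-1\right) \left(-42\right) - 32422 = 42 - 32422 = -32380$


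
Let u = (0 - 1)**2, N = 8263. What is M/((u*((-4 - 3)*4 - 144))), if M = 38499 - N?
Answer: -7559/43 ≈ -175.79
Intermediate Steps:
M = 30236 (M = 38499 - 1*8263 = 38499 - 8263 = 30236)
u = 1 (u = (-1)**2 = 1)
M/((u*((-4 - 3)*4 - 144))) = 30236/((1*((-4 - 3)*4 - 144))) = 30236/((1*(-7*4 - 144))) = 30236/((1*(-28 - 144))) = 30236/((1*(-172))) = 30236/(-172) = 30236*(-1/172) = -7559/43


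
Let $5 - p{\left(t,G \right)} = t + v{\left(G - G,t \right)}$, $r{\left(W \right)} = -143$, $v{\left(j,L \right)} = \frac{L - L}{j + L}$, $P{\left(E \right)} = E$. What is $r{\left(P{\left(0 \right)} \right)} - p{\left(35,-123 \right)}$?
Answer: $-113$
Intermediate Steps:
$v{\left(j,L \right)} = 0$ ($v{\left(j,L \right)} = \frac{0}{L + j} = 0$)
$p{\left(t,G \right)} = 5 - t$ ($p{\left(t,G \right)} = 5 - \left(t + 0\right) = 5 - t$)
$r{\left(P{\left(0 \right)} \right)} - p{\left(35,-123 \right)} = -143 - \left(5 - 35\right) = -143 - -30 = -143 + 30 = -113$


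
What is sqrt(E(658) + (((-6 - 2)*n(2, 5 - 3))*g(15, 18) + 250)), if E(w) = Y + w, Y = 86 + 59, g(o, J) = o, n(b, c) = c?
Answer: sqrt(813) ≈ 28.513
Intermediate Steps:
Y = 145
E(w) = 145 + w
sqrt(E(658) + (((-6 - 2)*n(2, 5 - 3))*g(15, 18) + 250)) = sqrt((145 + 658) + (((-6 - 2)*(5 - 3))*15 + 250)) = sqrt(803 + (-8*2*15 + 250)) = sqrt(803 + (-16*15 + 250)) = sqrt(803 + (-240 + 250)) = sqrt(803 + 10) = sqrt(813)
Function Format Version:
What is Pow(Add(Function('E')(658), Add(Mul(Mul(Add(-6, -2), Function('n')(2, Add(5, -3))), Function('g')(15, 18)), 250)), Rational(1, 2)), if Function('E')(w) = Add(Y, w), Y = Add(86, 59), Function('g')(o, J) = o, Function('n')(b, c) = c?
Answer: Pow(813, Rational(1, 2)) ≈ 28.513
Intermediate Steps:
Y = 145
Function('E')(w) = Add(145, w)
Pow(Add(Function('E')(658), Add(Mul(Mul(Add(-6, -2), Function('n')(2, Add(5, -3))), Function('g')(15, 18)), 250)), Rational(1, 2)) = Pow(Add(Add(145, 658), Add(Mul(Mul(Add(-6, -2), Add(5, -3)), 15), 250)), Rational(1, 2)) = Pow(Add(803, Add(Mul(Mul(-8, 2), 15), 250)), Rational(1, 2)) = Pow(Add(803, Add(Mul(-16, 15), 250)), Rational(1, 2)) = Pow(Add(803, Add(-240, 250)), Rational(1, 2)) = Pow(Add(803, 10), Rational(1, 2)) = Pow(813, Rational(1, 2))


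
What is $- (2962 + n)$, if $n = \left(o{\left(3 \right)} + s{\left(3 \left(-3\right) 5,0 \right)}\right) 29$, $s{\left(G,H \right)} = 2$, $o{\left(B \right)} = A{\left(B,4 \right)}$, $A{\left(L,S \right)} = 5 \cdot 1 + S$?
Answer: $-3281$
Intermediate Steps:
$A{\left(L,S \right)} = 5 + S$
$o{\left(B \right)} = 9$ ($o{\left(B \right)} = 5 + 4 = 9$)
$n = 319$ ($n = \left(9 + 2\right) 29 = 11 \cdot 29 = 319$)
$- (2962 + n) = - (2962 + 319) = \left(-1\right) 3281 = -3281$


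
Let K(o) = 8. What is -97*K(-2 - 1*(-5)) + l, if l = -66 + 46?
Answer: -796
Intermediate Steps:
l = -20
-97*K(-2 - 1*(-5)) + l = -97*8 - 20 = -776 - 20 = -796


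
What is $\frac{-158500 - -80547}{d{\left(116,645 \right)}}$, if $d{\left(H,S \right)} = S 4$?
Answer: $- \frac{77953}{2580} \approx -30.214$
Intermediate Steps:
$d{\left(H,S \right)} = 4 S$
$\frac{-158500 - -80547}{d{\left(116,645 \right)}} = \frac{-158500 - -80547}{4 \cdot 645} = \frac{-158500 + 80547}{2580} = \left(-77953\right) \frac{1}{2580} = - \frac{77953}{2580}$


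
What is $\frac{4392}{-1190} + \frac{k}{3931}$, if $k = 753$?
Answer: $- \frac{8184441}{2338945} \approx -3.4992$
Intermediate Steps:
$\frac{4392}{-1190} + \frac{k}{3931} = \frac{4392}{-1190} + \frac{753}{3931} = 4392 \left(- \frac{1}{1190}\right) + 753 \cdot \frac{1}{3931} = - \frac{2196}{595} + \frac{753}{3931} = - \frac{8184441}{2338945}$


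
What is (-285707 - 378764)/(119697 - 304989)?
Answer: 664471/185292 ≈ 3.5861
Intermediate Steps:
(-285707 - 378764)/(119697 - 304989) = -664471/(-185292) = -664471*(-1/185292) = 664471/185292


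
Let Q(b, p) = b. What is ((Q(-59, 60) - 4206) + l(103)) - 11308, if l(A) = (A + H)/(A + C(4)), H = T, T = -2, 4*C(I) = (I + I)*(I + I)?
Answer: -1853086/119 ≈ -15572.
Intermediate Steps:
C(I) = I² (C(I) = ((I + I)*(I + I))/4 = ((2*I)*(2*I))/4 = (4*I²)/4 = I²)
H = -2
l(A) = (-2 + A)/(16 + A) (l(A) = (A - 2)/(A + 4²) = (-2 + A)/(A + 16) = (-2 + A)/(16 + A))
((Q(-59, 60) - 4206) + l(103)) - 11308 = ((-59 - 4206) + (-2 + 103)/(16 + 103)) - 11308 = (-4265 + 101/119) - 11308 = -507434/119 - 11308 = -1853086/119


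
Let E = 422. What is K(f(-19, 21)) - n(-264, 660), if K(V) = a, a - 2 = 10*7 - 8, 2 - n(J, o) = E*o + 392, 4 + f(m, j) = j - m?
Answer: 278974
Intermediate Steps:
f(m, j) = -4 + j - m (f(m, j) = -4 + (j - m) = -4 + j - m)
n(J, o) = -390 - 422*o (n(J, o) = 2 - (422*o + 392) = 2 - (392 + 422*o) = 2 + (-392 - 422*o) = -390 - 422*o)
a = 64 (a = 2 + (10*7 - 8) = 2 + (70 - 8) = 2 + 62 = 64)
K(V) = 64
K(f(-19, 21)) - n(-264, 660) = 64 - (-390 - 422*660) = 64 - (-390 - 278520) = 64 - 1*(-278910) = 64 + 278910 = 278974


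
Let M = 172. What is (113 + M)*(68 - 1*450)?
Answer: -108870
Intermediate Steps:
(113 + M)*(68 - 1*450) = (113 + 172)*(68 - 1*450) = 285*(68 - 450) = 285*(-382) = -108870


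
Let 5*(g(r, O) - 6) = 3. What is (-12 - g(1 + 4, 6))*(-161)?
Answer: 14973/5 ≈ 2994.6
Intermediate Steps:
g(r, O) = 33/5 (g(r, O) = 6 + (1/5)*3 = 6 + 3/5 = 33/5)
(-12 - g(1 + 4, 6))*(-161) = (-12 - 1*33/5)*(-161) = (-12 - 33/5)*(-161) = -93/5*(-161) = 14973/5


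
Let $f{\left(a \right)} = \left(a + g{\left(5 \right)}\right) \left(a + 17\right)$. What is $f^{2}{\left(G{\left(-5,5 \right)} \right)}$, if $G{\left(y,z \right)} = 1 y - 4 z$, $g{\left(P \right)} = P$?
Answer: $25600$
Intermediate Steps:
$G{\left(y,z \right)} = y - 4 z$
$f{\left(a \right)} = \left(5 + a\right) \left(17 + a\right)$ ($f{\left(a \right)} = \left(a + 5\right) \left(a + 17\right) = \left(5 + a\right) \left(17 + a\right)$)
$f^{2}{\left(G{\left(-5,5 \right)} \right)} = \left(85 + \left(-5 - 20\right)^{2} + 22 \left(-5 - 20\right)\right)^{2} = \left(85 + \left(-25\right)^{2} + 22 \left(-25\right)\right)^{2} = \left(85 + 625 - 550\right)^{2} = 160^{2} = 25600$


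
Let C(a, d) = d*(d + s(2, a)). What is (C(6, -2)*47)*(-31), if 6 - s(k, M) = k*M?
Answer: -23312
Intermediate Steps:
s(k, M) = 6 - M*k (s(k, M) = 6 - k*M = 6 - M*k)
C(a, d) = d*(6 + d - 2*a) (C(a, d) = d*(d + (6 - 1*a*2)) = d*(d + (6 - 2*a)) = d*(6 + d - 2*a))
(C(6, -2)*47)*(-31) = (-2*(6 - 2 - 2*6)*47)*(-31) = (-2*(6 - 2 - 12)*47)*(-31) = (-2*(-8)*47)*(-31) = (16*47)*(-31) = 752*(-31) = -23312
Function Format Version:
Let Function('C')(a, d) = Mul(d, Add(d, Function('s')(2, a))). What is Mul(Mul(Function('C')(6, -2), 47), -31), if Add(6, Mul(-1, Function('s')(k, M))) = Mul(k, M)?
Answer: -23312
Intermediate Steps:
Function('s')(k, M) = Add(6, Mul(-1, M, k)) (Function('s')(k, M) = Add(6, Mul(-1, Mul(k, M))) = Add(6, Mul(-1, Mul(M, k))) = Add(6, Mul(-1, M, k)))
Function('C')(a, d) = Mul(d, Add(6, d, Mul(-2, a))) (Function('C')(a, d) = Mul(d, Add(d, Add(6, Mul(-1, a, 2)))) = Mul(d, Add(d, Add(6, Mul(-2, a)))) = Mul(d, Add(6, d, Mul(-2, a))))
Mul(Mul(Function('C')(6, -2), 47), -31) = Mul(Mul(Mul(-2, Add(6, -2, Mul(-2, 6))), 47), -31) = Mul(Mul(Mul(-2, Add(6, -2, -12)), 47), -31) = Mul(Mul(Mul(-2, -8), 47), -31) = Mul(Mul(16, 47), -31) = Mul(752, -31) = -23312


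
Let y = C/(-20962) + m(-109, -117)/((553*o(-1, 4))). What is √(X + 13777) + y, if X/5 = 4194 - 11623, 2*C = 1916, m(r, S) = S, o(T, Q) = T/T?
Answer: -1491164/5795993 + 2*I*√5842 ≈ -0.25728 + 152.87*I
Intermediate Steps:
o(T, Q) = 1
C = 958 (C = (½)*1916 = 958)
y = -1491164/5795993 (y = 958/(-20962) - 117/(553*1) = 958*(-1/20962) - 117/553 = -479/10481 - 117*1/553 = -479/10481 - 117/553 = -1491164/5795993 ≈ -0.25728)
X = -37145 (X = 5*(4194 - 11623) = 5*(-7429) = -37145)
√(X + 13777) + y = √(-37145 + 13777) - 1491164/5795993 = √(-23368) - 1491164/5795993 = 2*I*√5842 - 1491164/5795993 = -1491164/5795993 + 2*I*√5842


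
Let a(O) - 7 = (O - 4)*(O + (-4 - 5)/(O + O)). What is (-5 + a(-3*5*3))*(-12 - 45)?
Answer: -1255197/10 ≈ -1.2552e+5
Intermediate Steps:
a(O) = 7 + (-4 + O)*(O - 9/(2*O)) (a(O) = 7 + (O - 4)*(O + (-4 - 5)/(O + O)) = 7 + (-4 + O)*(O - 9*1/(2*O)) = 7 + (-4 + O)*(O - 9/(2*O)))
(-5 + a(-3*5*3))*(-12 - 45) = (-5 + (5/2 + (-3*5*3)² - 4*(-3*5)*3 + 18/((-3*5*3))))*(-12 - 45) = (-5 + (5/2 + (-15*3)² - (-60)*3 + 18/((-15*3))))*(-57) = (-5 + (5/2 + (-45)² - 4*(-45) + 18/(-45)))*(-57) = (-5 + (5/2 + 2025 + 180 + 18*(-1/45)))*(-57) = (-5 + (5/2 + 2025 + 180 - ⅖))*(-57) = (-5 + 22071/10)*(-57) = (22021/10)*(-57) = -1255197/10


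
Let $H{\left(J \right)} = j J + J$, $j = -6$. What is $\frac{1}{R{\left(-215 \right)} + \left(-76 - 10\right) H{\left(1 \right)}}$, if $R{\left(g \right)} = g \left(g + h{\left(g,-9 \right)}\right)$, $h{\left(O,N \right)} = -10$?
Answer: $\frac{1}{48805} \approx 2.049 \cdot 10^{-5}$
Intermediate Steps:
$H{\left(J \right)} = - 5 J$ ($H{\left(J \right)} = - 6 J + J = - 5 J$)
$R{\left(g \right)} = g \left(-10 + g\right)$ ($R{\left(g \right)} = g \left(g - 10\right) = g \left(-10 + g\right)$)
$\frac{1}{R{\left(-215 \right)} + \left(-76 - 10\right) H{\left(1 \right)}} = \frac{1}{- 215 \left(-10 - 215\right) + \left(-76 - 10\right) \left(\left(-5\right) 1\right)} = \frac{1}{\left(-215\right) \left(-225\right) - -430} = \frac{1}{48375 + 430} = \frac{1}{48805}$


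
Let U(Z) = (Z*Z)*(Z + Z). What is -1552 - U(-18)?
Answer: 10112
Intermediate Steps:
U(Z) = 2*Z**3 (U(Z) = Z**2*(2*Z) = 2*Z**3)
-1552 - U(-18) = -1552 - 2*(-18)**3 = -1552 - 2*(-5832) = -1552 - 1*(-11664) = -1552 + 11664 = 10112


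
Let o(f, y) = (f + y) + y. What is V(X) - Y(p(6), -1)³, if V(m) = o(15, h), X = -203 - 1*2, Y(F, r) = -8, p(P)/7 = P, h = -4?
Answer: 519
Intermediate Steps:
p(P) = 7*P
X = -205 (X = -203 - 2 = -205)
o(f, y) = f + 2*y
V(m) = 7 (V(m) = 15 + 2*(-4) = 15 - 8 = 7)
V(X) - Y(p(6), -1)³ = 7 - 1*(-8)³ = 7 - 1*(-512) = 7 + 512 = 519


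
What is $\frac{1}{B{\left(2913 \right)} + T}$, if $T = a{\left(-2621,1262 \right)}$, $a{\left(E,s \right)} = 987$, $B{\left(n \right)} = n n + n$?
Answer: $\frac{1}{8489469} \approx 1.1779 \cdot 10^{-7}$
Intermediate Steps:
$B{\left(n \right)} = n + n^{2}$ ($B{\left(n \right)} = n^{2} + n = n + n^{2}$)
$T = 987$
$\frac{1}{B{\left(2913 \right)} + T} = \frac{1}{2913 \left(1 + 2913\right) + 987} = \frac{1}{2913 \cdot 2914 + 987} = \frac{1}{8488482 + 987} = \frac{1}{8489469}$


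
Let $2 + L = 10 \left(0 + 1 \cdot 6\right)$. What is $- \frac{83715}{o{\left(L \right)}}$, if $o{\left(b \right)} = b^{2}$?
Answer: $- \frac{83715}{3364} \approx -24.886$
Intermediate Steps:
$L = 58$ ($L = -2 + 10 \left(0 + 1 \cdot 6\right) = -2 + 10 \left(0 + 6\right) = -2 + 10 \cdot 6 = -2 + 60 = 58$)
$- \frac{83715}{o{\left(L \right)}} = - \frac{83715}{58^{2}} = - \frac{83715}{3364}$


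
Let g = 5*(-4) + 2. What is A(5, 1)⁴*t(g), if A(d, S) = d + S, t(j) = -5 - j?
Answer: 16848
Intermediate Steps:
g = -18 (g = -20 + 2 = -18)
A(d, S) = S + d
A(5, 1)⁴*t(g) = (1 + 5)⁴*(-5 - 1*(-18)) = 6⁴*(-5 + 18) = 1296*13 = 16848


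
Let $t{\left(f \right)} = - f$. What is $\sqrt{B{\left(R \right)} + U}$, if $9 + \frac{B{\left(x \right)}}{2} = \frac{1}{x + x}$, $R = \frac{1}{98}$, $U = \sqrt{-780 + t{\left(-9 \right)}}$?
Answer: $\sqrt{80 + i \sqrt{771}} \approx 9.0742 + 1.53 i$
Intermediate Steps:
$U = i \sqrt{771}$ ($U = \sqrt{-780 - -9} = \sqrt{-780 + 9} = \sqrt{-771} = i \sqrt{771} \approx 27.767 i$)
$R = \frac{1}{98} \approx 0.010204$
$B{\left(x \right)} = -18 + \frac{1}{x}$ ($B{\left(x \right)} = -18 + \frac{2}{x + x} = -18 + \frac{2}{2 x} = -18 + 2 \frac{1}{2 x} = -18 + \frac{1}{x}$)
$\sqrt{B{\left(R \right)} + U} = \sqrt{\left(-18 + \frac{1}{\frac{1}{98}}\right) + i \sqrt{771}} = \sqrt{\left(-18 + 98\right) + i \sqrt{771}} = \sqrt{80 + i \sqrt{771}}$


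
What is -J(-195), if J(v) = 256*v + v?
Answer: 50115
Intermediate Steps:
J(v) = 257*v
-J(-195) = -257*(-195) = -1*(-50115) = 50115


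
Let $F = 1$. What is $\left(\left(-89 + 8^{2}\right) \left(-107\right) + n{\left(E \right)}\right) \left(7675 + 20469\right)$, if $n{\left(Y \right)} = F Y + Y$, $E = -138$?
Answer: $67517456$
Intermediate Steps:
$n{\left(Y \right)} = 2 Y$ ($n{\left(Y \right)} = 1 Y + Y = Y + Y = 2 Y$)
$\left(\left(-89 + 8^{2}\right) \left(-107\right) + n{\left(E \right)}\right) \left(7675 + 20469\right) = \left(\left(-89 + 8^{2}\right) \left(-107\right) + 2 \left(-138\right)\right) \left(7675 + 20469\right) = \left(\left(-89 + 64\right) \left(-107\right) - 276\right) 28144 = \left(\left(-25\right) \left(-107\right) - 276\right) 28144 = \left(2675 - 276\right) 28144 = 2399 \cdot 28144 = 67517456$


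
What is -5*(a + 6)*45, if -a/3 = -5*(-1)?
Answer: 2025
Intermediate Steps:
a = -15 (a = -(-15)*(-1) = -3*5 = -15)
-5*(a + 6)*45 = -5*(-15 + 6)*45 = -5*(-9)*45 = 45*45 = 2025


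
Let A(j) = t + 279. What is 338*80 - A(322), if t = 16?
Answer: 26745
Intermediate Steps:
A(j) = 295 (A(j) = 16 + 279 = 295)
338*80 - A(322) = 338*80 - 1*295 = 27040 - 295 = 26745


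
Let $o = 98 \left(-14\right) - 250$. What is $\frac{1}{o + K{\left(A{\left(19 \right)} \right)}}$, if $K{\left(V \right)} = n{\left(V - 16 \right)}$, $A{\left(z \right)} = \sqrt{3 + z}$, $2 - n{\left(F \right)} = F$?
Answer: $- \frac{802}{1286397} + \frac{\sqrt{22}}{2572794} \approx -0.00062162$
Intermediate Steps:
$o = -1622$ ($o = -1372 - 250 = -1622$)
$n{\left(F \right)} = 2 - F$
$K{\left(V \right)} = 18 - V$ ($K{\left(V \right)} = 2 - \left(V - 16\right) = 2 - \left(-16 + V\right) = 18 - V$)
$\frac{1}{o + K{\left(A{\left(19 \right)} \right)}} = \frac{1}{-1622 + \left(18 - \sqrt{3 + 19}\right)} = \frac{1}{-1622 + \left(18 - \sqrt{22}\right)} = \frac{1}{-1604 - \sqrt{22}}$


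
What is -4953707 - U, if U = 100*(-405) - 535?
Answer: -4912672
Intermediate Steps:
U = -41035 (U = -40500 - 535 = -41035)
-4953707 - U = -4953707 - 1*(-41035) = -4953707 + 41035 = -4912672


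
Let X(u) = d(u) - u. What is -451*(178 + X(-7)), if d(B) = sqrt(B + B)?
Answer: -83435 - 451*I*sqrt(14) ≈ -83435.0 - 1687.5*I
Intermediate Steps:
d(B) = sqrt(2)*sqrt(B) (d(B) = sqrt(2*B) = sqrt(2)*sqrt(B))
X(u) = -u + sqrt(2)*sqrt(u) (X(u) = sqrt(2)*sqrt(u) - u = -u + sqrt(2)*sqrt(u))
-451*(178 + X(-7)) = -451*(178 + (-1*(-7) + sqrt(2)*sqrt(-7))) = -451*(178 + (7 + sqrt(2)*(I*sqrt(7)))) = -451*(178 + (7 + I*sqrt(14))) = -451*(185 + I*sqrt(14)) = -83435 - 451*I*sqrt(14)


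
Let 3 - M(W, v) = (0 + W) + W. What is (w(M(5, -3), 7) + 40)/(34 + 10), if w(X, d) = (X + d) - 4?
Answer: 9/11 ≈ 0.81818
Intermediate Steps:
M(W, v) = 3 - 2*W (M(W, v) = 3 - ((0 + W) + W) = 3 - (W + W) = 3 - 2*W)
w(X, d) = -4 + X + d
(w(M(5, -3), 7) + 40)/(34 + 10) = ((-4 + (3 - 2*5) + 7) + 40)/(34 + 10) = ((-4 + (3 - 10) + 7) + 40)/44 = ((-4 - 7 + 7) + 40)*(1/44) = (-4 + 40)*(1/44) = 36*(1/44) = 9/11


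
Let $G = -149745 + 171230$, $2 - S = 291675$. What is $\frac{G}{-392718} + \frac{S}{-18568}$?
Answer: $\frac{57073151867}{3645993912} \approx 15.654$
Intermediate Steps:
$S = -291673$ ($S = 2 - 291675 = -291673$)
$G = 21485$
$\frac{G}{-392718} + \frac{S}{-18568} = \frac{21485}{-392718} - \frac{291673}{-18568} = 21485 \left(- \frac{1}{392718}\right) - - \frac{291673}{18568} = - \frac{21485}{392718} + \frac{291673}{18568} = \frac{57073151867}{3645993912}$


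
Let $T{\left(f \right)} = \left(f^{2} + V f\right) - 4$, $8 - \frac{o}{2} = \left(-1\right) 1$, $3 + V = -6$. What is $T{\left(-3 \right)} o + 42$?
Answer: $618$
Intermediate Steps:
$V = -9$ ($V = -3 - 6 = -9$)
$o = 18$ ($o = 16 - 2 \left(\left(-1\right) 1\right) = 16 - -2 = 16 + 2 = 18$)
$T{\left(f \right)} = -4 + f^{2} - 9 f$ ($T{\left(f \right)} = \left(f^{2} - 9 f\right) - 4 = -4 + f^{2} - 9 f$)
$T{\left(-3 \right)} o + 42 = \left(-4 + \left(-3\right)^{2} - -27\right) 18 + 42 = \left(-4 + 9 + 27\right) 18 + 42 = 32 \cdot 18 + 42 = 576 + 42 = 618$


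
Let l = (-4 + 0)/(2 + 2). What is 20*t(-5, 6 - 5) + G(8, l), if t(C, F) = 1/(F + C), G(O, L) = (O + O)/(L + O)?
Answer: -19/7 ≈ -2.7143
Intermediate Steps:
l = -1 (l = -4/4 = -4*¼ = -1)
G(O, L) = 2*O/(L + O) (G(O, L) = (2*O)/(L + O) = 2*O/(L + O))
t(C, F) = 1/(C + F)
20*t(-5, 6 - 5) + G(8, l) = 20/(-5 + (6 - 5)) + 2*8/(-1 + 8) = 20/(-5 + 1) + 2*8/7 = 20/(-4) + 2*8*(⅐) = 20*(-¼) + 16/7 = -5 + 16/7 = -19/7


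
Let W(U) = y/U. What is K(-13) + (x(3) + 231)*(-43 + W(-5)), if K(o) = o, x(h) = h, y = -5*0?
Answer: -10075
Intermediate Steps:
y = 0
W(U) = 0 (W(U) = 0/U = 0)
K(-13) + (x(3) + 231)*(-43 + W(-5)) = -13 + (3 + 231)*(-43 + 0) = -13 + 234*(-43) = -13 - 10062 = -10075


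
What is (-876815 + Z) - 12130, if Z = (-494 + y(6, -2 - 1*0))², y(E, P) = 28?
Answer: -671789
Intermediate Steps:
Z = 217156 (Z = (-494 + 28)² = (-466)² = 217156)
(-876815 + Z) - 12130 = (-876815 + 217156) - 12130 = -659659 - 12130 = -671789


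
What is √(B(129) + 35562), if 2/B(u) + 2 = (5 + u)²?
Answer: 5*√114632726131/8977 ≈ 188.58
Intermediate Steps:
B(u) = 2/(-2 + (5 + u)²)
√(B(129) + 35562) = √(2/(-2 + (5 + 129)²) + 35562) = √(2/(-2 + 134²) + 35562) = √(2/(-2 + 17956) + 35562) = √(2/17954 + 35562) = √(2*(1/17954) + 35562) = √(1/8977 + 35562) = √(319240075/8977) = 5*√114632726131/8977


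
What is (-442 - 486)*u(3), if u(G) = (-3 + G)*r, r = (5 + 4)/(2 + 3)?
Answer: 0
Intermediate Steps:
r = 9/5 ≈ 1.8000
u(G) = -27/5 + 9*G/5 (u(G) = (-3 + G)*(9/5) = -27/5 + 9*G/5)
(-442 - 486)*u(3) = (-442 - 486)*(-27/5 + (9/5)*3) = -928*(-27/5 + 27/5) = -928*0 = 0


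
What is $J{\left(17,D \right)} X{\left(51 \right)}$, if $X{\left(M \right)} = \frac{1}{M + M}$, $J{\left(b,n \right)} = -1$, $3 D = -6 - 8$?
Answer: $- \frac{1}{102} \approx -0.0098039$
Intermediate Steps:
$D = - \frac{14}{3}$ ($D = \frac{-6 - 8}{3} = \frac{1}{3} \left(-14\right) = - \frac{14}{3} \approx -4.6667$)
$X{\left(M \right)} = \frac{1}{2 M}$
$J{\left(17,D \right)} X{\left(51 \right)} = - \frac{1}{2 \cdot 51} = \left(-1\right) \frac{1}{102} = - \frac{1}{102}$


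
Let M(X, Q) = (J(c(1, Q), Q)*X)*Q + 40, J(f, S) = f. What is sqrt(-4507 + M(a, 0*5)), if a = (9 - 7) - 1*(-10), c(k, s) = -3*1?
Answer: I*sqrt(4467) ≈ 66.836*I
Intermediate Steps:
c(k, s) = -3
a = 12 (a = 2 + 10 = 12)
M(X, Q) = 40 - 3*Q*X (M(X, Q) = (-3*X)*Q + 40 = -3*Q*X + 40 = 40 - 3*Q*X)
sqrt(-4507 + M(a, 0*5)) = sqrt(-4507 + (40 - 3*0*5*12)) = sqrt(-4507 + (40 - 3*0*12)) = sqrt(-4507 + (40 + 0)) = sqrt(-4507 + 40) = sqrt(-4467) = I*sqrt(4467)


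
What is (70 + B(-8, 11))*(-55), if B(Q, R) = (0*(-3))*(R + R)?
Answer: -3850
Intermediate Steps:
B(Q, R) = 0 (B(Q, R) = 0*(2*R) = 0)
(70 + B(-8, 11))*(-55) = (70 + 0)*(-55) = 70*(-55) = -3850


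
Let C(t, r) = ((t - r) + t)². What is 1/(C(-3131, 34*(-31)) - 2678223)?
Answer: 1/24445041 ≈ 4.0908e-8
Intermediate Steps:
C(t, r) = (-r + 2*t)²
1/(C(-3131, 34*(-31)) - 2678223) = 1/((34*(-31) - 2*(-3131))² - 2678223) = 1/((-1054 + 6262)² - 2678223) = 1/(5208² - 2678223) = 1/(27123264 - 2678223) = 1/24445041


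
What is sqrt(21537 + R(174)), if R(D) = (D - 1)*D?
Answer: sqrt(51639) ≈ 227.24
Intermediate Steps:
R(D) = D*(-1 + D) (R(D) = (-1 + D)*D = D*(-1 + D))
sqrt(21537 + R(174)) = sqrt(21537 + 174*(-1 + 174)) = sqrt(21537 + 174*173) = sqrt(21537 + 30102) = sqrt(51639)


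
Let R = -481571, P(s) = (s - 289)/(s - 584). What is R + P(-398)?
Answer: -472902035/982 ≈ -4.8157e+5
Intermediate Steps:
P(s) = (-289 + s)/(-584 + s)
R + P(-398) = -481571 + (-289 - 398)/(-584 - 398) = -481571 - 687/(-982) = -481571 - 1/982*(-687) = -481571 + 687/982 = -472902035/982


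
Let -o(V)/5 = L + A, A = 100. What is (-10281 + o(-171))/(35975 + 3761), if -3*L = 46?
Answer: -32113/119208 ≈ -0.26939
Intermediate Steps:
L = -46/3 (L = -⅓*46 = -46/3 ≈ -15.333)
o(V) = -1270/3 (o(V) = -5*(-46/3 + 100) = -5*254/3 = -1270/3)
(-10281 + o(-171))/(35975 + 3761) = (-10281 - 1270/3)/(35975 + 3761) = -32113/3/39736 = -32113/3*1/39736 = -32113/119208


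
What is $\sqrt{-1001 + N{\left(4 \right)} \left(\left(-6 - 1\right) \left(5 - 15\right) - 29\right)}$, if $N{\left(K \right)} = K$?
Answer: $3 i \sqrt{93} \approx 28.931 i$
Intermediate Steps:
$\sqrt{-1001 + N{\left(4 \right)} \left(\left(-6 - 1\right) \left(5 - 15\right) - 29\right)} = \sqrt{-1001 + 4 \left(\left(-6 - 1\right) \left(5 - 15\right) - 29\right)} = \sqrt{-1001 + 4 \left(\left(-7\right) \left(-10\right) - 29\right)} = \sqrt{-1001 + 4 \left(70 - 29\right)} = \sqrt{-1001 + 4 \cdot 41} = \sqrt{-1001 + 164} = \sqrt{-837} = 3 i \sqrt{93}$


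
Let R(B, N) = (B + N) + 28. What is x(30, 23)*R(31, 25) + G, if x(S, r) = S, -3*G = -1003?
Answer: 8563/3 ≈ 2854.3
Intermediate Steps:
G = 1003/3 (G = -⅓*(-1003) = 1003/3 ≈ 334.33)
R(B, N) = 28 + B + N
x(30, 23)*R(31, 25) + G = 30*(28 + 31 + 25) + 1003/3 = 30*84 + 1003/3 = 2520 + 1003/3 = 8563/3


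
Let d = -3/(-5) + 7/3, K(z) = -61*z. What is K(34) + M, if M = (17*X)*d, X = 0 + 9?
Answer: -8126/5 ≈ -1625.2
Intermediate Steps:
X = 9
d = 44/15 (d = -3*(-⅕) + 7*(⅓) = ⅗ + 7/3 = 44/15 ≈ 2.9333)
M = 2244/5 (M = (17*9)*(44/15) = 153*(44/15) = 2244/5 ≈ 448.80)
K(34) + M = -61*34 + 2244/5 = -2074 + 2244/5 = -8126/5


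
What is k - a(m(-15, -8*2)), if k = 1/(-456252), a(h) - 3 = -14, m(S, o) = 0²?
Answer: 5018771/456252 ≈ 11.000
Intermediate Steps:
m(S, o) = 0
a(h) = -11 (a(h) = 3 - 14 = -11)
k = -1/456252 ≈ -2.1918e-6
k - a(m(-15, -8*2)) = -1/456252 - 1*(-11) = -1/456252 + 11 = 5018771/456252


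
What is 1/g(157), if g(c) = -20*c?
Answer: -1/3140 ≈ -0.00031847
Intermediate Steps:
1/g(157) = 1/(-20*157) = 1/(-3140) = -1/3140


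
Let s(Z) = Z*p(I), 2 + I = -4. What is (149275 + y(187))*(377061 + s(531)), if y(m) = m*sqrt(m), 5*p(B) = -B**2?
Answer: 55715072595 + 348977343*sqrt(187)/5 ≈ 5.6670e+10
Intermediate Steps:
I = -6 (I = -2 - 4 = -6)
p(B) = -B**2/5 (p(B) = (-B**2)/5 = -B**2/5)
s(Z) = -36*Z/5 (s(Z) = Z*(-1/5*(-6)**2) = Z*(-1/5*36) = Z*(-36/5) = -36*Z/5)
y(m) = m**(3/2)
(149275 + y(187))*(377061 + s(531)) = (149275 + 187**(3/2))*(377061 - 36/5*531) = (149275 + 187*sqrt(187))*(377061 - 19116/5) = (149275 + 187*sqrt(187))*(1866189/5) = 55715072595 + 348977343*sqrt(187)/5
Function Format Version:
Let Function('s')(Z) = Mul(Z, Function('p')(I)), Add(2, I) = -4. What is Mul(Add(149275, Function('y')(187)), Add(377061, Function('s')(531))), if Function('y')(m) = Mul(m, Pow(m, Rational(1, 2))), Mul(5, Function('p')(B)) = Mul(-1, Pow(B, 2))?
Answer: Add(55715072595, Mul(Rational(348977343, 5), Pow(187, Rational(1, 2)))) ≈ 5.6670e+10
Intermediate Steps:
I = -6 (I = Add(-2, -4) = -6)
Function('p')(B) = Mul(Rational(-1, 5), Pow(B, 2)) (Function('p')(B) = Mul(Rational(1, 5), Mul(-1, Pow(B, 2))) = Mul(Rational(-1, 5), Pow(B, 2)))
Function('s')(Z) = Mul(Rational(-36, 5), Z) (Function('s')(Z) = Mul(Z, Mul(Rational(-1, 5), Pow(-6, 2))) = Mul(Z, Mul(Rational(-1, 5), 36)) = Mul(Z, Rational(-36, 5)) = Mul(Rational(-36, 5), Z))
Function('y')(m) = Pow(m, Rational(3, 2))
Mul(Add(149275, Function('y')(187)), Add(377061, Function('s')(531))) = Mul(Add(149275, Pow(187, Rational(3, 2))), Add(377061, Mul(Rational(-36, 5), 531))) = Mul(Add(149275, Mul(187, Pow(187, Rational(1, 2)))), Add(377061, Rational(-19116, 5))) = Mul(Add(149275, Mul(187, Pow(187, Rational(1, 2)))), Rational(1866189, 5)) = Add(55715072595, Mul(Rational(348977343, 5), Pow(187, Rational(1, 2))))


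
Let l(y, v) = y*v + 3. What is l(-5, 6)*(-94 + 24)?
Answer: 1890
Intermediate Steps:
l(y, v) = 3 + v*y (l(y, v) = v*y + 3 = 3 + v*y)
l(-5, 6)*(-94 + 24) = (3 + 6*(-5))*(-94 + 24) = (3 - 30)*(-70) = -27*(-70) = 1890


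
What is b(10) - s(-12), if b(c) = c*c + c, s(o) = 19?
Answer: 91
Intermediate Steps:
b(c) = c + c**2 (b(c) = c**2 + c = c + c**2)
b(10) - s(-12) = 10*(1 + 10) - 1*19 = 10*11 - 19 = 110 - 19 = 91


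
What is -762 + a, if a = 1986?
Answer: 1224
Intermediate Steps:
-762 + a = -762 + 1986 = 1224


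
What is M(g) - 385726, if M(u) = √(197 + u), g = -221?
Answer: -385726 + 2*I*√6 ≈ -3.8573e+5 + 4.899*I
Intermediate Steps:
M(g) - 385726 = √(197 - 221) - 385726 = √(-24) - 385726 = 2*I*√6 - 385726 = -385726 + 2*I*√6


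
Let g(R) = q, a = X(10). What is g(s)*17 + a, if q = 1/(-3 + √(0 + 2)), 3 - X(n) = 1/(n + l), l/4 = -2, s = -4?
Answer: -67/14 - 17*√2/7 ≈ -8.2202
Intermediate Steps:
l = -8 (l = 4*(-2) = -8)
X(n) = 3 - 1/(-8 + n) (X(n) = 3 - 1/(n - 8) = 3 - 1/(-8 + n))
q = 1/(-3 + √2) ≈ -0.63060
a = 5/2 (a = (-25 + 3*10)/(-8 + 10) = (-25 + 30)/2 = (½)*5 = 5/2 ≈ 2.5000)
g(R) = -3/7 - √2/7
g(s)*17 + a = (-3/7 - √2/7)*17 + 5/2 = (-51/7 - 17*√2/7) + 5/2 = -67/14 - 17*√2/7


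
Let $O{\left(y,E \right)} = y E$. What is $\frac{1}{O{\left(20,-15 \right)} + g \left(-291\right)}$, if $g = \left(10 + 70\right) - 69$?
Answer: $- \frac{1}{3501} \approx -0.00028563$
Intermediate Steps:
$O{\left(y,E \right)} = E y$
$g = 11$ ($g = 80 - 69 = 11$)
$\frac{1}{O{\left(20,-15 \right)} + g \left(-291\right)} = \frac{1}{\left(-15\right) 20 + 11 \left(-291\right)} = \frac{1}{-300 - 3201} = \frac{1}{-3501} = - \frac{1}{3501}$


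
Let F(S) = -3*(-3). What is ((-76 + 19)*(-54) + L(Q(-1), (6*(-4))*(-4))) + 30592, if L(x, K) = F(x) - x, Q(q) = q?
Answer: 33680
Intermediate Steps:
F(S) = 9
L(x, K) = 9 - x
((-76 + 19)*(-54) + L(Q(-1), (6*(-4))*(-4))) + 30592 = ((-76 + 19)*(-54) + (9 - 1*(-1))) + 30592 = (-57*(-54) + (9 + 1)) + 30592 = (3078 + 10) + 30592 = 3088 + 30592 = 33680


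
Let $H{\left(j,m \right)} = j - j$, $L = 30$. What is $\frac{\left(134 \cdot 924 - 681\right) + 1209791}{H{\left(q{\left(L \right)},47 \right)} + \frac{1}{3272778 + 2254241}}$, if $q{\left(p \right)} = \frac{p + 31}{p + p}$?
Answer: $7367107327594$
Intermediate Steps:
$q{\left(p \right)} = \frac{31 + p}{2 p}$
$H{\left(j,m \right)} = 0$
$\frac{\left(134 \cdot 924 - 681\right) + 1209791}{H{\left(q{\left(L \right)},47 \right)} + \frac{1}{3272778 + 2254241}} = \frac{\left(134 \cdot 924 - 681\right) + 1209791}{0 + \frac{1}{3272778 + 2254241}} = \frac{\left(123816 - 681\right) + 1209791}{0 + \frac{1}{5527019}} = \frac{123135 + 1209791}{0 + \frac{1}{5527019}} = 1332926 \frac{1}{\frac{1}{5527019}} = 1332926 \cdot 5527019 = 7367107327594$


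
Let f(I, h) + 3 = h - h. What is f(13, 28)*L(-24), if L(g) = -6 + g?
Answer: 90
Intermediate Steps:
f(I, h) = -3 (f(I, h) = -3 + (h - h) = -3 + 0 = -3)
f(13, 28)*L(-24) = -3*(-6 - 24) = -3*(-30) = 90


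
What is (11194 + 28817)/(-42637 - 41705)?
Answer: -13337/28114 ≈ -0.47439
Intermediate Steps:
(11194 + 28817)/(-42637 - 41705) = 40011/(-84342) = 40011*(-1/84342) = -13337/28114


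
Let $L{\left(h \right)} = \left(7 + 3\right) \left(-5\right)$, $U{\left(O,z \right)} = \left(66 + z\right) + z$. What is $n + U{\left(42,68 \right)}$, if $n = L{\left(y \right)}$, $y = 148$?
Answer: $152$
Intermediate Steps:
$U{\left(O,z \right)} = 66 + 2 z$
$L{\left(h \right)} = -50$ ($L{\left(h \right)} = 10 \left(-5\right) = -50$)
$n = -50$
$n + U{\left(42,68 \right)} = -50 + \left(66 + 2 \cdot 68\right) = -50 + \left(66 + 136\right) = -50 + 202 = 152$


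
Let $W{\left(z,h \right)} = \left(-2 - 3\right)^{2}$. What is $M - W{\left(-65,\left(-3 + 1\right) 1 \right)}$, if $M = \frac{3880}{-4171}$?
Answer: $- \frac{1115}{43} \approx -25.93$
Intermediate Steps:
$M = - \frac{40}{43}$ ($M = 3880 \left(- \frac{1}{4171}\right) = - \frac{40}{43} \approx -0.93023$)
$W{\left(z,h \right)} = 25$ ($W{\left(z,h \right)} = \left(-5\right)^{2} = 25$)
$M - W{\left(-65,\left(-3 + 1\right) 1 \right)} = - \frac{40}{43} - 25 = - \frac{1115}{43}$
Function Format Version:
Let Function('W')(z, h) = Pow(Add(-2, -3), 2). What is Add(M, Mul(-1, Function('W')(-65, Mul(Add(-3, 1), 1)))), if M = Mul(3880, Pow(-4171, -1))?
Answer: Rational(-1115, 43) ≈ -25.930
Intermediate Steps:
M = Rational(-40, 43) (M = Mul(3880, Rational(-1, 4171)) = Rational(-40, 43) ≈ -0.93023)
Function('W')(z, h) = 25 (Function('W')(z, h) = Pow(-5, 2) = 25)
Add(M, Mul(-1, Function('W')(-65, Mul(Add(-3, 1), 1)))) = Add(Rational(-40, 43), Mul(-1, 25)) = Add(Rational(-40, 43), -25) = Rational(-1115, 43)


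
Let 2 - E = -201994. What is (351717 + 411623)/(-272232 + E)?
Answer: -190835/17559 ≈ -10.868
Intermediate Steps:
E = 201996 (E = 2 - 1*(-201994) = 2 + 201994 = 201996)
(351717 + 411623)/(-272232 + E) = (351717 + 411623)/(-272232 + 201996) = 763340/(-70236) = 763340*(-1/70236) = -190835/17559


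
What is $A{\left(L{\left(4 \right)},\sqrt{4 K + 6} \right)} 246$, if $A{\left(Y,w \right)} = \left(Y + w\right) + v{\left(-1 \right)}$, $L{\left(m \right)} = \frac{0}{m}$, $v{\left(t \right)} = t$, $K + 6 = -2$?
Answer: $-246 + 246 i \sqrt{26} \approx -246.0 + 1254.4 i$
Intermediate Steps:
$K = -8$ ($K = -6 - 2 = -8$)
$L{\left(m \right)} = 0$
$A{\left(Y,w \right)} = -1 + Y + w$ ($A{\left(Y,w \right)} = \left(Y + w\right) - 1 = -1 + Y + w$)
$A{\left(L{\left(4 \right)},\sqrt{4 K + 6} \right)} 246 = \left(-1 + 0 + \sqrt{4 \left(-8\right) + 6}\right) 246 = \left(-1 + 0 + \sqrt{-32 + 6}\right) 246 = \left(-1 + 0 + \sqrt{-26}\right) 246 = \left(-1 + 0 + i \sqrt{26}\right) 246 = \left(-1 + i \sqrt{26}\right) 246 = -246 + 246 i \sqrt{26}$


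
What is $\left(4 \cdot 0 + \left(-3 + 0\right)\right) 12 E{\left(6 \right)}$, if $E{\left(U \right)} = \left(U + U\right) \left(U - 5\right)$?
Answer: $-432$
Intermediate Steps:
$E{\left(U \right)} = 2 U \left(-5 + U\right)$
$\left(4 \cdot 0 + \left(-3 + 0\right)\right) 12 E{\left(6 \right)} = \left(4 \cdot 0 + \left(-3 + 0\right)\right) 12 \cdot 2 \cdot 6 \left(-5 + 6\right) = \left(0 - 3\right) 12 \cdot 2 \cdot 6 \cdot 1 = \left(-3\right) 12 \cdot 12 = \left(-36\right) 12 = -432$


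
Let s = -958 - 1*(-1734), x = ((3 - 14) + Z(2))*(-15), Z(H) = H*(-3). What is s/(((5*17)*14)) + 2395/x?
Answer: 17929/1785 ≈ 10.044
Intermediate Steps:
Z(H) = -3*H
x = 255 (x = ((3 - 14) - 3*2)*(-15) = (-11 - 6)*(-15) = -17*(-15) = 255)
s = 776 (s = -958 + 1734 = 776)
s/(((5*17)*14)) + 2395/x = 776/(((5*17)*14)) + 2395/255 = 776/((85*14)) + 2395*(1/255) = 776/1190 + 479/51 = 776*(1/1190) + 479/51 = 388/595 + 479/51 = 17929/1785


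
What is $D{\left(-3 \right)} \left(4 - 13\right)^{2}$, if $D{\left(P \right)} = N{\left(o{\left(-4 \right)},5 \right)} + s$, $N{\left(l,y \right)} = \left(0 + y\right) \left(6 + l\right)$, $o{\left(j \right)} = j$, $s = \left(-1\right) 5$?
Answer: $405$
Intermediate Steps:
$s = -5$
$N{\left(l,y \right)} = y \left(6 + l\right)$
$D{\left(P \right)} = 5$ ($D{\left(P \right)} = 5 \left(6 - 4\right) - 5 = 5 \cdot 2 - 5 = 10 - 5 = 5$)
$D{\left(-3 \right)} \left(4 - 13\right)^{2} = 5 \left(4 - 13\right)^{2} = 5 \left(-9\right)^{2} = 5 \cdot 81 = 405$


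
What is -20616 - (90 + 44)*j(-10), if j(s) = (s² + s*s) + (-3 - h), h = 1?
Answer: -46880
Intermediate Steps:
j(s) = -4 + 2*s² (j(s) = (s² + s*s) + (-3 - 1*1) = (s² + s²) + (-3 - 1) = 2*s² - 4 = -4 + 2*s²)
-20616 - (90 + 44)*j(-10) = -20616 - (90 + 44)*(-4 + 2*(-10)²) = -20616 - 134*(-4 + 2*100) = -20616 - 134*(-4 + 200) = -20616 - 134*196 = -20616 - 1*26264 = -20616 - 26264 = -46880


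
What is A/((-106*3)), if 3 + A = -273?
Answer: 46/53 ≈ 0.86792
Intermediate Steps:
A = -276 (A = -3 - 273 = -276)
A/((-106*3)) = -276/((-106*3)) = -276/(-318) = -276*(-1/318) = 46/53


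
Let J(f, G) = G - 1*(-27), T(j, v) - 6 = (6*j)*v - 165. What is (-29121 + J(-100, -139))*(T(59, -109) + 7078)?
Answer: 925721411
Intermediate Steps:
T(j, v) = -159 + 6*j*v (T(j, v) = 6 + ((6*j)*v - 165) = 6 + (6*j*v - 165) = 6 + (-165 + 6*j*v) = -159 + 6*j*v)
J(f, G) = 27 + G (J(f, G) = G + 27 = 27 + G)
(-29121 + J(-100, -139))*(T(59, -109) + 7078) = (-29121 + (27 - 139))*((-159 + 6*59*(-109)) + 7078) = (-29121 - 112)*((-159 - 38586) + 7078) = -29233*(-38745 + 7078) = -29233*(-31667) = 925721411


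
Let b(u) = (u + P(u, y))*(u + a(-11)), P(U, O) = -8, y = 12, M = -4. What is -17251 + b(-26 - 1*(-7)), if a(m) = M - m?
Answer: -16927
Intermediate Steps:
a(m) = -4 - m
b(u) = (-8 + u)*(7 + u) (b(u) = (u - 8)*(u + (-4 - 1*(-11))) = (-8 + u)*(u + (-4 + 11)) = (-8 + u)*(u + 7) = (-8 + u)*(7 + u))
-17251 + b(-26 - 1*(-7)) = -17251 + (-56 + (-26 - 1*(-7))**2 - (-26 - 1*(-7))) = -17251 + (-56 + (-26 + 7)**2 - (-26 + 7)) = -17251 + (-56 + (-19)**2 - 1*(-19)) = -17251 + (-56 + 361 + 19) = -17251 + 324 = -16927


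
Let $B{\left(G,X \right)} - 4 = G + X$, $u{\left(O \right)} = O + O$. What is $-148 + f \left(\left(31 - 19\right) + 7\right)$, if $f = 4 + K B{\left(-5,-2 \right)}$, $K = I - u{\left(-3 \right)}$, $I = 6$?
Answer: $-756$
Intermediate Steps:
$u{\left(O \right)} = 2 O$
$B{\left(G,X \right)} = 4 + G + X$ ($B{\left(G,X \right)} = 4 + \left(G + X\right) = 4 + G + X$)
$K = 12$ ($K = 6 - 2 \left(-3\right) = 6 - -6 = 6 + 6 = 12$)
$f = -32$ ($f = 4 + 12 \left(4 - 5 - 2\right) = 4 + 12 \left(-3\right) = 4 - 36 = -32$)
$-148 + f \left(\left(31 - 19\right) + 7\right) = -148 - 32 \left(\left(31 - 19\right) + 7\right) = -148 - 32 \left(12 + 7\right) = -148 - 608 = -756$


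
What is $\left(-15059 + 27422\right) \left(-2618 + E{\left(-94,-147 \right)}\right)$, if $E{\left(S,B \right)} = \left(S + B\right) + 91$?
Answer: $-34220784$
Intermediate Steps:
$E{\left(S,B \right)} = 91 + B + S$ ($E{\left(S,B \right)} = \left(B + S\right) + 91 = 91 + B + S$)
$\left(-15059 + 27422\right) \left(-2618 + E{\left(-94,-147 \right)}\right) = \left(-15059 + 27422\right) \left(-2618 - 150\right) = 12363 \left(-2618 - 150\right) = 12363 \left(-2768\right) = -34220784$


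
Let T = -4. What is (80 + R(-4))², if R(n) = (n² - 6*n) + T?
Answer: 13456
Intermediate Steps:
R(n) = -4 + n² - 6*n (R(n) = (n² - 6*n) - 4 = -4 + n² - 6*n)
(80 + R(-4))² = (80 + (-4 + (-4)² - 6*(-4)))² = (80 + (-4 + 16 + 24))² = (80 + 36)² = 116² = 13456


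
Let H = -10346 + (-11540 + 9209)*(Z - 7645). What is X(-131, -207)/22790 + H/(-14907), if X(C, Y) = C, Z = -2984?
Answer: -564415742687/339730530 ≈ -1661.4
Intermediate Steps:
H = 24765853 (H = -10346 + (-11540 + 9209)*(-2984 - 7645) = -10346 - 2331*(-10629) = -10346 + 24776199 = 24765853)
X(-131, -207)/22790 + H/(-14907) = -131/22790 + 24765853/(-14907) = -131*1/22790 + 24765853*(-1/14907) = -131/22790 - 24765853/14907 = -564415742687/339730530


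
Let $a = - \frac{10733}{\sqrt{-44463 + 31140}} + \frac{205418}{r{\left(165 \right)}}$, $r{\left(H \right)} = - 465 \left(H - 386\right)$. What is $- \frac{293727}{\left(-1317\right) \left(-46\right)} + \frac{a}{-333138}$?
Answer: $- \frac{1675955786876611}{345670053577290} - \frac{10733 i \sqrt{13323}}{4438397574} \approx -4.8484 - 0.00027912 i$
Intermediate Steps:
$r{\left(H \right)} = 179490 - 465 H$ ($r{\left(H \right)} = - 465 \left(-386 + H\right) = 179490 - 465 H$)
$a = \frac{205418}{102765} + \frac{10733 i \sqrt{13323}}{13323}$ ($a = - \frac{10733}{\sqrt{-44463 + 31140}} + \frac{205418}{179490 - 76725} = - \frac{10733}{\sqrt{-13323}} + \frac{205418}{179490 - 76725} = - \frac{10733}{i \sqrt{13323}} + \frac{205418}{102765} = - 10733 \left(- \frac{i \sqrt{13323}}{13323}\right) + 205418 \cdot \frac{1}{102765} = \frac{10733 i \sqrt{13323}}{13323} + \frac{205418}{102765} = \frac{205418}{102765} + \frac{10733 i \sqrt{13323}}{13323} \approx 1.9989 + 92.987 i$)
$- \frac{293727}{\left(-1317\right) \left(-46\right)} + \frac{a}{-333138} = - \frac{293727}{\left(-1317\right) \left(-46\right)} + \frac{\frac{205418}{102765} + \frac{10733 i \sqrt{13323}}{13323}}{-333138} = - \frac{293727}{60582} + \left(\frac{205418}{102765} + \frac{10733 i \sqrt{13323}}{13323}\right) \left(- \frac{1}{333138}\right) = \left(-293727\right) \frac{1}{60582} - \left(\frac{102709}{17117463285} + \frac{10733 i \sqrt{13323}}{4438397574}\right) = - \frac{97909}{20194} - \left(\frac{102709}{17117463285} + \frac{10733 i \sqrt{13323}}{4438397574}\right) = - \frac{1675955786876611}{345670053577290} - \frac{10733 i \sqrt{13323}}{4438397574}$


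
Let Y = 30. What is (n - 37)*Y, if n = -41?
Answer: -2340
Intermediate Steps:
(n - 37)*Y = (-41 - 37)*30 = -78*30 = -2340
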